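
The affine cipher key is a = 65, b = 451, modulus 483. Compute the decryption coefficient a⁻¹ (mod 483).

Apply the Euclidean algorithm to 483 and 65:
483 = 7×65 + 28
65 = 2×28 + 9
28 = 3×9 + 1
9 = 9×1 + 0
The gcd is 1. Working backward:
1 = 28 − 3·9
1 = −3·65 + 7·28
1 = 7·483 − 52·65
Thus 65·(-52) ≡ 1 (mod 483); reducing, -52 mod 483 = 431.

431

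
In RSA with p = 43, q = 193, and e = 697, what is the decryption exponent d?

4489

φ(n) = (p−1)(q−1) = 42·192 = 8064.
Need d with 697·d ≡ 1 (mod 8064). Apply the extended Euclidean algorithm:
8064 = 11·697 + 397
697 = 1·397 + 300
397 = 1·300 + 97
300 = 3·97 + 9
97 = 10·9 + 7
9 = 1·7 + 2
7 = 3·2 + 1
2 = 2·1 + 0
Back-substitute:
1 = 7 − 3·2
1 = −3·9 + 4·7
1 = 4·97 − 43·9
1 = −43·300 + 133·97
1 = 133·397 − 176·300
1 = −176·697 + 309·397
1 = 309·8064 − 3575·697
So 697·(-3575) ≡ 1 (mod 8064), hence d ≡ -3575 ≡ 4489 (mod 8064).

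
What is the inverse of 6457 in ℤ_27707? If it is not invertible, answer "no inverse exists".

20983

Apply the Euclidean algorithm to 27707 and 6457:
27707 = 4×6457 + 1879
6457 = 3×1879 + 820
1879 = 2×820 + 239
820 = 3×239 + 103
239 = 2×103 + 33
103 = 3×33 + 4
33 = 8×4 + 1
4 = 4×1 + 0
Since gcd(6457, 27707) = 1, back-substitute to write 1 as a combination:
1 = 33 − 8·4
1 = −8·103 + 25·33
1 = 25·239 − 58·103
1 = −58·820 + 199·239
1 = 199·1879 − 456·820
1 = −456·6457 + 1567·1879
1 = 1567·27707 − 6724·6457
Thus 6457·(-6724) ≡ 1 (mod 27707); reducing, -6724 mod 27707 = 20983.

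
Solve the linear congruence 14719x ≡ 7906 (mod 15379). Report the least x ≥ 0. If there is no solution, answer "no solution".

First find gcd(14719, 15379):
15379 = 1*14719 + 660
14719 = 22*660 + 199
660 = 3*199 + 63
199 = 3*63 + 10
63 = 6*10 + 3
10 = 3*3 + 1
3 = 3*1 + 0
gcd = 1, so a unique solution mod 15379 exists.
Back-substitute for the Bézout coefficients:
1 = 10 − 3·3
1 = −3·63 + 19·10
1 = 19·199 − 60·63
1 = −60·660 + 199·199
1 = 199·14719 − 4438·660
1 = −4438·15379 + 4637·14719
So 14719·(4637) ≡ 1 (mod 15379), giving 14719⁻¹ ≡ 4637.
x ≡ 14719⁻¹·7906 ≡ 4637·7906 ≡ 11965 (mod 15379).

11965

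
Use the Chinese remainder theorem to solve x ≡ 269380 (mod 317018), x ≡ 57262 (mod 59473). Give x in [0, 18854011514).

8389199696

Write x = 269380 + 317018·k. Then 317018·k ≡ 57262 − 269380 ≡ 25774 (mod 59473).
Need 317018⁻¹ mod 59473. Extended Euclid on (59473, 19653):
59473 = 3·19653 + 514
19653 = 38·514 + 121
514 = 4·121 + 30
121 = 4·30 + 1
30 = 30·1 + 0
Back-substitute:
1 = 121 − 4·30
1 = −4·514 + 17·121
1 = 17·19653 − 650·514
1 = −650·59473 + 1967·19653
317018⁻¹ ≡ 1967 (mod 59473), so k ≡ 1967·25774 ≡ 26462 (mod 59473).
x = 269380 + 317018·26462 = 8389199696.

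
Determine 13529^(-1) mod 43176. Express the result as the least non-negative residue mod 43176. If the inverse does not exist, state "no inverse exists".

Extended Euclidean algorithm:
43176 = 3×13529 + 2589
13529 = 5×2589 + 584
2589 = 4×584 + 253
584 = 2×253 + 78
253 = 3×78 + 19
78 = 4×19 + 2
19 = 9×2 + 1
2 = 2×1 + 0
Since gcd(13529, 43176) = 1, back-substitute to write 1 as a combination:
1 = 19 − 9·2
1 = −9·78 + 37·19
1 = 37·253 − 120·78
1 = −120·584 + 277·253
1 = 277·2589 − 1228·584
1 = −1228·13529 + 6417·2589
1 = 6417·43176 − 20479·13529
Hence 13529⁻¹ ≡ -20479 ≡ 22697 (mod 43176).

22697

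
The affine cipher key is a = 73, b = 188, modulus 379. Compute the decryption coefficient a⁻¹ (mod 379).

Extended Euclidean algorithm:
379 = 5·73 + 14
73 = 5·14 + 3
14 = 4·3 + 2
3 = 1·2 + 1
2 = 2·1 + 0
gcd = 1, so the inverse exists. Back-substitute:
1 = 3 − 2
1 = −14 + 5·3
1 = 5·73 − 26·14
1 = −26·379 + 135·73
So 73·135 ≡ 1 (mod 379).

135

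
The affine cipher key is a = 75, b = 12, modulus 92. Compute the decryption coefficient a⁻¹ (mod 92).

Apply the Euclidean algorithm to 92 and 75:
92 = 1*75 + 17
75 = 4*17 + 7
17 = 2*7 + 3
7 = 2*3 + 1
3 = 3*1 + 0
gcd = 1, so the inverse exists. Back-substitute:
1 = 7 − 2·3
1 = −2·17 + 5·7
1 = 5·75 − 22·17
1 = −22·92 + 27·75
So 75·27 ≡ 1 (mod 92).

27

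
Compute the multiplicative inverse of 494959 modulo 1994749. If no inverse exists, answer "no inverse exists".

925479

Apply the Euclidean algorithm to 1994749 and 494959:
1994749 = 4·494959 + 14913
494959 = 33·14913 + 2830
14913 = 5·2830 + 763
2830 = 3·763 + 541
763 = 1·541 + 222
541 = 2·222 + 97
222 = 2·97 + 28
97 = 3·28 + 13
28 = 2·13 + 2
13 = 6·2 + 1
2 = 2·1 + 0
The gcd is 1. Working backward:
1 = 13 − 6·2
1 = −6·28 + 13·13
1 = 13·97 − 45·28
1 = −45·222 + 103·97
1 = 103·541 − 251·222
1 = −251·763 + 354·541
1 = 354·2830 − 1313·763
1 = −1313·14913 + 6919·2830
1 = 6919·494959 − 229640·14913
1 = −229640·1994749 + 925479·494959
So 494959·925479 ≡ 1 (mod 1994749).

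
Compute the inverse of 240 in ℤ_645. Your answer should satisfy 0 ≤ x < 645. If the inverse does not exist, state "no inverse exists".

Euclidean algorithm on 645, 240:
645 = 2×240 + 165
240 = 1×165 + 75
165 = 2×75 + 15
75 = 5×15 + 0
Since gcd = 15 > 1, 240 is not a unit mod 645.

no inverse exists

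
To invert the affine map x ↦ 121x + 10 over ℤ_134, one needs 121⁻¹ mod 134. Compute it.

103

Extended Euclidean algorithm:
134 = 1·121 + 13
121 = 9·13 + 4
13 = 3·4 + 1
4 = 4·1 + 0
gcd = 1, so the inverse exists. Back-substitute:
1 = 13 − 3·4
1 = −3·121 + 28·13
1 = 28·134 − 31·121
So 121·(-31) ≡ 1 (mod 134), and -31 ≡ 103 (mod 134).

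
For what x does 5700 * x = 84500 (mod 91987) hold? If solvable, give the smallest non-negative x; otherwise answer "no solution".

40360

First find gcd(5700, 91987):
91987 = 16*5700 + 787
5700 = 7*787 + 191
787 = 4*191 + 23
191 = 8*23 + 7
23 = 3*7 + 2
7 = 3*2 + 1
2 = 2*1 + 0
gcd = 1, so a unique solution mod 91987 exists.
Back-substitute for the Bézout coefficients:
1 = 7 − 3·2
1 = −3·23 + 10·7
1 = 10·191 − 83·23
1 = −83·787 + 342·191
1 = 342·5700 − 2477·787
1 = −2477·91987 + 39974·5700
So 5700·(39974) ≡ 1 (mod 91987), giving 5700⁻¹ ≡ 39974.
x ≡ 5700⁻¹·84500 ≡ 39974·84500 ≡ 40360 (mod 91987).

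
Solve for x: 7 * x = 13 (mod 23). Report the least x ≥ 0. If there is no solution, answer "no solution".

15

First find gcd(7, 23):
23 = 3*7 + 2
7 = 3*2 + 1
2 = 2*1 + 0
gcd = 1, so a unique solution mod 23 exists.
Back-substitute for the Bézout coefficients:
1 = 7 − 3·2
1 = −3·23 + 10·7
So 7·(10) ≡ 1 (mod 23), giving 7⁻¹ ≡ 10.
x ≡ 7⁻¹·13 ≡ 10·13 ≡ 15 (mod 23).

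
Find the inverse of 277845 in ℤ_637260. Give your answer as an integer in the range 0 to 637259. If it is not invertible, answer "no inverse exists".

Compute gcd(277845, 637260):
637260 = 2×277845 + 81570
277845 = 3×81570 + 33135
81570 = 2×33135 + 15300
33135 = 2×15300 + 2535
15300 = 6×2535 + 90
2535 = 28×90 + 15
90 = 6×15 + 0
Since gcd = 15 > 1, 277845 is not a unit mod 637260.

no inverse exists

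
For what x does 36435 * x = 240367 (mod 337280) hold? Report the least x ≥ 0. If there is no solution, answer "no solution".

gcd(36435, 337280):
337280 = 9*36435 + 9365
36435 = 3*9365 + 8340
9365 = 1*8340 + 1025
8340 = 8*1025 + 140
1025 = 7*140 + 45
140 = 3*45 + 5
45 = 9*5 + 0
gcd = 5, but 5 ∤ 240367, so the congruence has no solution.

no solution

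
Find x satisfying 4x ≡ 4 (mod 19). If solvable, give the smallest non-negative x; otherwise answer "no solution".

1

First find gcd(4, 19):
19 = 4×4 + 3
4 = 1×3 + 1
3 = 3×1 + 0
gcd = 1, so a unique solution mod 19 exists.
Back-substitute for the Bézout coefficients:
1 = 4 − 3
1 = −19 + 5·4
So 4·(5) ≡ 1 (mod 19), giving 4⁻¹ ≡ 5.
x ≡ 4⁻¹·4 ≡ 5·4 ≡ 1 (mod 19).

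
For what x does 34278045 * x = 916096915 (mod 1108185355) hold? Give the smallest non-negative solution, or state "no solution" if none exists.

First find gcd(34278045, 1108185355):
1108185355 = 32·34278045 + 11287915
34278045 = 3·11287915 + 414300
11287915 = 27·414300 + 101815
414300 = 4·101815 + 7040
101815 = 14·7040 + 3255
7040 = 2·3255 + 530
3255 = 6·530 + 75
530 = 7·75 + 5
75 = 15·5 + 0
gcd = 5 and 5 | 916096915, so solutions exist. Divide through by 5: 6855609x ≡ 183219383 (mod 221637071).
Now find 6855609⁻¹ mod 221637071:
221637071 = 32×6855609 + 2257583
6855609 = 3×2257583 + 82860
2257583 = 27×82860 + 20363
82860 = 4×20363 + 1408
20363 = 14×1408 + 651
1408 = 2×651 + 106
651 = 6×106 + 15
106 = 7×15 + 1
15 = 15×1 + 0
Back-substitute:
1 = 106 − 7·15
1 = −7·651 + 43·106
1 = 43·1408 − 93·651
1 = −93·20363 + 1345·1408
1 = 1345·82860 − 5473·20363
1 = −5473·2257583 + 149116·82860
1 = 149116·6855609 − 452821·2257583
1 = −452821·221637071 + 14639388·6855609
So 6855609⁻¹ ≡ 14639388 (mod 221637071).
Then x ≡ 14639388·183219383 ≡ 162627970 (mod 221637071); the smallest non-negative solution is x = 162627970.

162627970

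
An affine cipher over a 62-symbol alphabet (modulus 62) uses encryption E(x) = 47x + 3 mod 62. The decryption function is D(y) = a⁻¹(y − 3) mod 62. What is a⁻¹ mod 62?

33

Run Euclid on (62, 47):
62 = 1×47 + 15
47 = 3×15 + 2
15 = 7×2 + 1
2 = 2×1 + 0
Since gcd(47, 62) = 1, back-substitute to write 1 as a combination:
1 = 15 − 7·2
1 = −7·47 + 22·15
1 = 22·62 − 29·47
Hence 47⁻¹ ≡ -29 ≡ 33 (mod 62).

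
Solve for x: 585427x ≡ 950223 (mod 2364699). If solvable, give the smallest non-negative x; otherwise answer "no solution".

First find gcd(585427, 2364699):
2364699 = 4*585427 + 22991
585427 = 25*22991 + 10652
22991 = 2*10652 + 1687
10652 = 6*1687 + 530
1687 = 3*530 + 97
530 = 5*97 + 45
97 = 2*45 + 7
45 = 6*7 + 3
7 = 2*3 + 1
3 = 3*1 + 0
gcd = 1, so a unique solution mod 2364699 exists.
Back-substitute for the Bézout coefficients:
1 = 7 − 2·3
1 = −2·45 + 13·7
1 = 13·97 − 28·45
1 = −28·530 + 153·97
1 = 153·1687 − 487·530
1 = −487·10652 + 3075·1687
1 = 3075·22991 − 6637·10652
1 = −6637·585427 + 169000·22991
1 = 169000·2364699 − 682637·585427
So 585427·(-682637) ≡ 1 (mod 2364699), giving 585427⁻¹ ≡ 1682062.
x ≡ 585427⁻¹·950223 ≡ 1682062·950223 ≡ 839940 (mod 2364699).

839940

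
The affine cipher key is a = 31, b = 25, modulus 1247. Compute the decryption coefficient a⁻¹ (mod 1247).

885

Extended Euclidean algorithm:
1247 = 40*31 + 7
31 = 4*7 + 3
7 = 2*3 + 1
3 = 3*1 + 0
The gcd is 1. Working backward:
1 = 7 − 2·3
1 = −2·31 + 9·7
1 = 9·1247 − 362·31
Thus 31·(-362) ≡ 1 (mod 1247); reducing, -362 mod 1247 = 885.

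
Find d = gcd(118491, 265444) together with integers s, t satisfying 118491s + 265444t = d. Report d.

1

Euclidean algorithm:
265444 = 2*118491 + 28462
118491 = 4*28462 + 4643
28462 = 6*4643 + 604
4643 = 7*604 + 415
604 = 1*415 + 189
415 = 2*189 + 37
189 = 5*37 + 4
37 = 9*4 + 1
4 = 4*1 + 0
gcd(118491, 265444) = 1.
Express as a combination:
1 = 37 − 9·4
1 = −9·189 + 46·37
1 = 46·415 − 101·189
1 = −101·604 + 147·415
1 = 147·4643 − 1130·604
1 = −1130·28462 + 6927·4643
1 = 6927·118491 − 28838·28462
1 = −28838·265444 + 64603·118491
So 1 = (-28838)·265444 + (64603)·118491.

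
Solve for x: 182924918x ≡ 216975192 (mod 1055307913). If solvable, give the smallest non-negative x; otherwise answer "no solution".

no solution

gcd(182924918, 1055307913):
1055307913 = 5×182924918 + 140683323
182924918 = 1×140683323 + 42241595
140683323 = 3×42241595 + 13958538
42241595 = 3×13958538 + 365981
13958538 = 38×365981 + 51260
365981 = 7×51260 + 7161
51260 = 7×7161 + 1133
7161 = 6×1133 + 363
1133 = 3×363 + 44
363 = 8×44 + 11
44 = 4×11 + 0
gcd = 11, but 11 ∤ 216975192, so the congruence has no solution.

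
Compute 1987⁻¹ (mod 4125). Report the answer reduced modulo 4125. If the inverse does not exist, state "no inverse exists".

2923

Run Euclid on (4125, 1987):
4125 = 2*1987 + 151
1987 = 13*151 + 24
151 = 6*24 + 7
24 = 3*7 + 3
7 = 2*3 + 1
3 = 3*1 + 0
gcd = 1, so the inverse exists. Back-substitute:
1 = 7 − 2·3
1 = −2·24 + 7·7
1 = 7·151 − 44·24
1 = −44·1987 + 579·151
1 = 579·4125 − 1202·1987
So 1987·(-1202) ≡ 1 (mod 4125), and -1202 ≡ 2923 (mod 4125).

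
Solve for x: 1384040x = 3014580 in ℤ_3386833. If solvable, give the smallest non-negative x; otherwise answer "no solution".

First find gcd(1384040, 3386833):
3386833 = 2×1384040 + 618753
1384040 = 2×618753 + 146534
618753 = 4×146534 + 32617
146534 = 4×32617 + 16066
32617 = 2×16066 + 485
16066 = 33×485 + 61
485 = 7×61 + 58
61 = 1×58 + 3
58 = 19×3 + 1
3 = 3×1 + 0
gcd = 1, so a unique solution mod 3386833 exists.
Back-substitute for the Bézout coefficients:
1 = 58 − 19·3
1 = −19·61 + 20·58
1 = 20·485 − 159·61
1 = −159·16066 + 5267·485
1 = 5267·32617 − 10693·16066
1 = −10693·146534 + 48039·32617
1 = 48039·618753 − 202849·146534
1 = −202849·1384040 + 453737·618753
1 = 453737·3386833 − 1110323·1384040
So 1384040·(-1110323) ≡ 1 (mod 3386833), giving 1384040⁻¹ ≡ 2276510.
x ≡ 1384040⁻¹·3014580 ≡ 2276510·3014580 ≡ 2128898 (mod 3386833).

2128898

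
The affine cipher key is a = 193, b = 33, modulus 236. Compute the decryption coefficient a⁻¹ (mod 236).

gcd(236, 193) by repeated division:
236 = 1*193 + 43
193 = 4*43 + 21
43 = 2*21 + 1
21 = 21*1 + 0
The gcd is 1. Working backward:
1 = 43 − 2·21
1 = −2·193 + 9·43
1 = 9·236 − 11·193
Thus 193·(-11) ≡ 1 (mod 236); reducing, -11 mod 236 = 225.

225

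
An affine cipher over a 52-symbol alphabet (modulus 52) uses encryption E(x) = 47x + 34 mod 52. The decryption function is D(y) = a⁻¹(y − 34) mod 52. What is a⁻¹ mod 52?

31

gcd(52, 47) by repeated division:
52 = 1*47 + 5
47 = 9*5 + 2
5 = 2*2 + 1
2 = 2*1 + 0
The gcd is 1. Working backward:
1 = 5 − 2·2
1 = −2·47 + 19·5
1 = 19·52 − 21·47
Hence 47⁻¹ ≡ -21 ≡ 31 (mod 52).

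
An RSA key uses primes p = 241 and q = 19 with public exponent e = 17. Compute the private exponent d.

2033

φ(n) = (p−1)(q−1) = 240·18 = 4320.
Need d with 17·d ≡ 1 (mod 4320). Apply the extended Euclidean algorithm:
4320 = 254*17 + 2
17 = 8*2 + 1
2 = 2*1 + 0
Back-substitute:
1 = 17 − 8·2
1 = −8·4320 + 2033·17
So 17·2033 ≡ 1 (mod 4320), hence d = 2033.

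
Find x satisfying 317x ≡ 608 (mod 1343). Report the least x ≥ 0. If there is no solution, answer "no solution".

First find gcd(317, 1343):
1343 = 4*317 + 75
317 = 4*75 + 17
75 = 4*17 + 7
17 = 2*7 + 3
7 = 2*3 + 1
3 = 3*1 + 0
gcd = 1, so a unique solution mod 1343 exists.
Back-substitute for the Bézout coefficients:
1 = 7 − 2·3
1 = −2·17 + 5·7
1 = 5·75 − 22·17
1 = −22·317 + 93·75
1 = 93·1343 − 394·317
So 317·(-394) ≡ 1 (mod 1343), giving 317⁻¹ ≡ 949.
x ≡ 317⁻¹·608 ≡ 949·608 ≡ 845 (mod 1343).

845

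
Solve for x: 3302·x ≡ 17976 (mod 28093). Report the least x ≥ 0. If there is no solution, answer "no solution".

gcd(3302, 28093):
28093 = 8×3302 + 1677
3302 = 1×1677 + 1625
1677 = 1×1625 + 52
1625 = 31×52 + 13
52 = 4×13 + 0
gcd = 13, but 13 ∤ 17976, so the congruence has no solution.

no solution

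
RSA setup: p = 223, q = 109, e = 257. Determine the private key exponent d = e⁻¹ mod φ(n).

φ(n) = (p−1)(q−1) = 222·108 = 23976.
Need d with 257·d ≡ 1 (mod 23976). Apply the extended Euclidean algorithm:
23976 = 93·257 + 75
257 = 3·75 + 32
75 = 2·32 + 11
32 = 2·11 + 10
11 = 1·10 + 1
10 = 10·1 + 0
Back-substitute:
1 = 11 − 10
1 = −32 + 3·11
1 = 3·75 − 7·32
1 = −7·257 + 24·75
1 = 24·23976 − 2239·257
So 257·(-2239) ≡ 1 (mod 23976), hence d ≡ -2239 ≡ 21737 (mod 23976).

21737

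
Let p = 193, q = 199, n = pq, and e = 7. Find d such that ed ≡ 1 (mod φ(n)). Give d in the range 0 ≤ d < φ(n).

5431

φ(n) = (p−1)(q−1) = 192·198 = 38016.
Need d with 7·d ≡ 1 (mod 38016). Apply the extended Euclidean algorithm:
38016 = 5430·7 + 6
7 = 1·6 + 1
6 = 6·1 + 0
Back-substitute:
1 = 7 − 6
1 = −38016 + 5431·7
So 7·5431 ≡ 1 (mod 38016), hence d = 5431.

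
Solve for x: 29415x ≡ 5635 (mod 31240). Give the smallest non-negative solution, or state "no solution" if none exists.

First find gcd(29415, 31240):
31240 = 1*29415 + 1825
29415 = 16*1825 + 215
1825 = 8*215 + 105
215 = 2*105 + 5
105 = 21*5 + 0
gcd = 5 and 5 | 5635, so solutions exist. Divide through by 5: 5883x ≡ 1127 (mod 6248).
Now find 5883⁻¹ mod 6248:
6248 = 1·5883 + 365
5883 = 16·365 + 43
365 = 8·43 + 21
43 = 2·21 + 1
21 = 21·1 + 0
Back-substitute:
1 = 43 − 2·21
1 = −2·365 + 17·43
1 = 17·5883 − 274·365
1 = −274·6248 + 291·5883
So 5883⁻¹ ≡ 291 (mod 6248).
Then x ≡ 291·1127 ≡ 3061 (mod 6248); the smallest non-negative solution is x = 3061.

3061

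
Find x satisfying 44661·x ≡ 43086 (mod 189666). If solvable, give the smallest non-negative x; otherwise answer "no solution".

45964

First find gcd(44661, 189666):
189666 = 4·44661 + 11022
44661 = 4·11022 + 573
11022 = 19·573 + 135
573 = 4·135 + 33
135 = 4·33 + 3
33 = 11·3 + 0
gcd = 3 and 3 | 43086, so solutions exist. Divide through by 3: 14887x ≡ 14362 (mod 63222).
Now find 14887⁻¹ mod 63222:
63222 = 4×14887 + 3674
14887 = 4×3674 + 191
3674 = 19×191 + 45
191 = 4×45 + 11
45 = 4×11 + 1
11 = 11×1 + 0
Back-substitute:
1 = 45 − 4·11
1 = −4·191 + 17·45
1 = 17·3674 − 327·191
1 = −327·14887 + 1325·3674
1 = 1325·63222 − 5627·14887
So 14887·(-5627) ≡ 1 (mod 63222), i.e. 14887⁻¹ ≡ 57595.
Then x ≡ 57595·14362 ≡ 45964 (mod 63222); the smallest non-negative solution is x = 45964.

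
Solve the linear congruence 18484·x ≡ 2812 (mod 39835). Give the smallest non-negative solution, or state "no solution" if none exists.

First find gcd(18484, 39835):
39835 = 2·18484 + 2867
18484 = 6·2867 + 1282
2867 = 2·1282 + 303
1282 = 4·303 + 70
303 = 4·70 + 23
70 = 3·23 + 1
23 = 23·1 + 0
gcd = 1, so a unique solution mod 39835 exists.
Back-substitute for the Bézout coefficients:
1 = 70 − 3·23
1 = −3·303 + 13·70
1 = 13·1282 − 55·303
1 = −55·2867 + 123·1282
1 = 123·18484 − 793·2867
1 = −793·39835 + 1709·18484
So 18484·(1709) ≡ 1 (mod 39835), giving 18484⁻¹ ≡ 1709.
x ≡ 18484⁻¹·2812 ≡ 1709·2812 ≡ 25508 (mod 39835).

25508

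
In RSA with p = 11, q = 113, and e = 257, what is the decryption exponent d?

353

φ(n) = (p−1)(q−1) = 10·112 = 1120.
Need d with 257·d ≡ 1 (mod 1120). Apply the extended Euclidean algorithm:
1120 = 4·257 + 92
257 = 2·92 + 73
92 = 1·73 + 19
73 = 3·19 + 16
19 = 1·16 + 3
16 = 5·3 + 1
3 = 3·1 + 0
Back-substitute:
1 = 16 − 5·3
1 = −5·19 + 6·16
1 = 6·73 − 23·19
1 = −23·92 + 29·73
1 = 29·257 − 81·92
1 = −81·1120 + 353·257
So 257·353 ≡ 1 (mod 1120), hence d = 353.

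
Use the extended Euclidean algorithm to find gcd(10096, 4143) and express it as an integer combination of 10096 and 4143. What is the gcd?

1

Apply Euclid's algorithm to 10096 and 4143:
10096 = 2*4143 + 1810
4143 = 2*1810 + 523
1810 = 3*523 + 241
523 = 2*241 + 41
241 = 5*41 + 36
41 = 1*36 + 5
36 = 7*5 + 1
5 = 5*1 + 0
gcd(10096, 4143) = 1.
Back-substituting:
1 = 36 − 7·5
1 = −7·41 + 8·36
1 = 8·241 − 47·41
1 = −47·523 + 102·241
1 = 102·1810 − 353·523
1 = −353·4143 + 808·1810
1 = 808·10096 − 1969·4143
So 1 = (808)·10096 + (-1969)·4143.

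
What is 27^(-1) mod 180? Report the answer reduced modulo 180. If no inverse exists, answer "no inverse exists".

Compute gcd(27, 180):
180 = 6·27 + 18
27 = 1·18 + 9
18 = 2·9 + 0
gcd(27, 180) = 9 ≠ 1, so 27 has no multiplicative inverse modulo 180.

no inverse exists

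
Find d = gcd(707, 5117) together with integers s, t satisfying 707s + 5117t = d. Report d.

Repeated division:
5117 = 7*707 + 168
707 = 4*168 + 35
168 = 4*35 + 28
35 = 1*28 + 7
28 = 4*7 + 0
gcd(707, 5117) = 7.
Back-substituting:
7 = 35 − 28
7 = −168 + 5·35
7 = 5·707 − 21·168
7 = −21·5117 + 152·707
So 7 = (-21)·5117 + (152)·707.

7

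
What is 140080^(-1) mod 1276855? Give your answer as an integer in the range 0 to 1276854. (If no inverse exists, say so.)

Compute gcd(140080, 1276855):
1276855 = 9×140080 + 16135
140080 = 8×16135 + 11000
16135 = 1×11000 + 5135
11000 = 2×5135 + 730
5135 = 7×730 + 25
730 = 29×25 + 5
25 = 5×5 + 0
The gcd is 5, not 1, hence no inverse exists.

no inverse exists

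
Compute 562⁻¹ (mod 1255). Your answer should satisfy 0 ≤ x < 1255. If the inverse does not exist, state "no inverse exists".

958

Apply the Euclidean algorithm to 1255 and 562:
1255 = 2*562 + 131
562 = 4*131 + 38
131 = 3*38 + 17
38 = 2*17 + 4
17 = 4*4 + 1
4 = 4*1 + 0
gcd = 1, so the inverse exists. Back-substitute:
1 = 17 − 4·4
1 = −4·38 + 9·17
1 = 9·131 − 31·38
1 = −31·562 + 133·131
1 = 133·1255 − 297·562
So 562·(-297) ≡ 1 (mod 1255), and -297 ≡ 958 (mod 1255).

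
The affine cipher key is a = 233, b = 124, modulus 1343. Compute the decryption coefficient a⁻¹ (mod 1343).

Extended Euclidean algorithm:
1343 = 5·233 + 178
233 = 1·178 + 55
178 = 3·55 + 13
55 = 4·13 + 3
13 = 4·3 + 1
3 = 3·1 + 0
gcd = 1, so the inverse exists. Back-substitute:
1 = 13 − 4·3
1 = −4·55 + 17·13
1 = 17·178 − 55·55
1 = −55·233 + 72·178
1 = 72·1343 − 415·233
Thus 233·(-415) ≡ 1 (mod 1343); reducing, -415 mod 1343 = 928.

928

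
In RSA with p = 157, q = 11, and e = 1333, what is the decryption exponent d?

1237

φ(n) = (p−1)(q−1) = 156·10 = 1560.
Need d with 1333·d ≡ 1 (mod 1560). Apply the extended Euclidean algorithm:
1560 = 1·1333 + 227
1333 = 5·227 + 198
227 = 1·198 + 29
198 = 6·29 + 24
29 = 1·24 + 5
24 = 4·5 + 4
5 = 1·4 + 1
4 = 4·1 + 0
Back-substitute:
1 = 5 − 4
1 = −24 + 5·5
1 = 5·29 − 6·24
1 = −6·198 + 41·29
1 = 41·227 − 47·198
1 = −47·1333 + 276·227
1 = 276·1560 − 323·1333
So 1333·(-323) ≡ 1 (mod 1560), hence d ≡ -323 ≡ 1237 (mod 1560).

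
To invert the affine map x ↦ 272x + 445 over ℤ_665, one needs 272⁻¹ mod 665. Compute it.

643

gcd(665, 272) by repeated division:
665 = 2×272 + 121
272 = 2×121 + 30
121 = 4×30 + 1
30 = 30×1 + 0
gcd = 1, so the inverse exists. Back-substitute:
1 = 121 − 4·30
1 = −4·272 + 9·121
1 = 9·665 − 22·272
Hence 272⁻¹ ≡ -22 ≡ 643 (mod 665).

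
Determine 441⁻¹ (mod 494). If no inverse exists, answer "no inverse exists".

233

Apply the Euclidean algorithm to 494 and 441:
494 = 1·441 + 53
441 = 8·53 + 17
53 = 3·17 + 2
17 = 8·2 + 1
2 = 2·1 + 0
gcd = 1, so the inverse exists. Back-substitute:
1 = 17 − 8·2
1 = −8·53 + 25·17
1 = 25·441 − 208·53
1 = −208·494 + 233·441
So 441·233 ≡ 1 (mod 494).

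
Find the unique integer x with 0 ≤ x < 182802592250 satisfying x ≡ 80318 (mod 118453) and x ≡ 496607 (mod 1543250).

169395332857

Write x = 80318 + 118453·k. Then 118453·k ≡ 496607 − 80318 ≡ 416289 (mod 1543250).
Need 118453⁻¹ mod 1543250. Extended Euclid on (1543250, 118453):
1543250 = 13*118453 + 3361
118453 = 35*3361 + 818
3361 = 4*818 + 89
818 = 9*89 + 17
89 = 5*17 + 4
17 = 4*4 + 1
4 = 4*1 + 0
Back-substitute:
1 = 17 − 4·4
1 = −4·89 + 21·17
1 = 21·818 − 193·89
1 = −193·3361 + 793·818
1 = 793·118453 − 27948·3361
1 = −27948·1543250 + 364117·118453
118453⁻¹ ≡ 364117 (mod 1543250), so k ≡ 364117·416289 ≡ 1430063 (mod 1543250).
x = 80318 + 118453·1430063 = 169395332857.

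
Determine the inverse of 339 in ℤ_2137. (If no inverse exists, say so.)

Extended Euclidean algorithm:
2137 = 6·339 + 103
339 = 3·103 + 30
103 = 3·30 + 13
30 = 2·13 + 4
13 = 3·4 + 1
4 = 4·1 + 0
Since gcd(339, 2137) = 1, back-substitute to write 1 as a combination:
1 = 13 − 3·4
1 = −3·30 + 7·13
1 = 7·103 − 24·30
1 = −24·339 + 79·103
1 = 79·2137 − 498·339
Thus 339·(-498) ≡ 1 (mod 2137); reducing, -498 mod 2137 = 1639.

1639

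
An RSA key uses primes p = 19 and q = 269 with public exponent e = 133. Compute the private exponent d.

φ(n) = (p−1)(q−1) = 18·268 = 4824.
Need d with 133·d ≡ 1 (mod 4824). Apply the extended Euclidean algorithm:
4824 = 36*133 + 36
133 = 3*36 + 25
36 = 1*25 + 11
25 = 2*11 + 3
11 = 3*3 + 2
3 = 1*2 + 1
2 = 2*1 + 0
Back-substitute:
1 = 3 − 2
1 = −11 + 4·3
1 = 4·25 − 9·11
1 = −9·36 + 13·25
1 = 13·133 − 48·36
1 = −48·4824 + 1741·133
So 133·1741 ≡ 1 (mod 4824), hence d = 1741.

1741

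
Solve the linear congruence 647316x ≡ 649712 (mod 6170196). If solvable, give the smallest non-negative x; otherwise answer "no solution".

no solution

gcd(647316, 6170196):
6170196 = 9×647316 + 344352
647316 = 1×344352 + 302964
344352 = 1×302964 + 41388
302964 = 7×41388 + 13248
41388 = 3×13248 + 1644
13248 = 8×1644 + 96
1644 = 17×96 + 12
96 = 8×12 + 0
gcd = 12, but 12 ∤ 649712, so the congruence has no solution.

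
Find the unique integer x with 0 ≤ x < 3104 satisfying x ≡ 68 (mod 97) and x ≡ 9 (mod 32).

553

Write x = 68 + 97·k. Then 97·k ≡ 9 − 68 ≡ 5 (mod 32).
Need 97⁻¹ mod 32. Extended Euclid on (32, 1):
32 = 32·1 + 0
97⁻¹ ≡ 1 (mod 32), so k ≡ 1·5 ≡ 5 (mod 32).
x = 68 + 97·5 = 553.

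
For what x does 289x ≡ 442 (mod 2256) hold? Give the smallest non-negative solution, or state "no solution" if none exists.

1594

First find gcd(289, 2256):
2256 = 7·289 + 233
289 = 1·233 + 56
233 = 4·56 + 9
56 = 6·9 + 2
9 = 4·2 + 1
2 = 2·1 + 0
gcd = 1, so a unique solution mod 2256 exists.
Back-substitute for the Bézout coefficients:
1 = 9 − 4·2
1 = −4·56 + 25·9
1 = 25·233 − 104·56
1 = −104·289 + 129·233
1 = 129·2256 − 1007·289
So 289·(-1007) ≡ 1 (mod 2256), giving 289⁻¹ ≡ 1249.
x ≡ 289⁻¹·442 ≡ 1249·442 ≡ 1594 (mod 2256).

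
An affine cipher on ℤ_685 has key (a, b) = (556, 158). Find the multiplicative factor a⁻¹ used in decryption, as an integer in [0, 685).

Apply the Euclidean algorithm to 685 and 556:
685 = 1*556 + 129
556 = 4*129 + 40
129 = 3*40 + 9
40 = 4*9 + 4
9 = 2*4 + 1
4 = 4*1 + 0
Since gcd(556, 685) = 1, back-substitute to write 1 as a combination:
1 = 9 − 2·4
1 = −2·40 + 9·9
1 = 9·129 − 29·40
1 = −29·556 + 125·129
1 = 125·685 − 154·556
Thus 556·(-154) ≡ 1 (mod 685); reducing, -154 mod 685 = 531.

531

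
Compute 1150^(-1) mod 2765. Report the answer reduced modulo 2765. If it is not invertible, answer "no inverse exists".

no inverse exists

Euclidean algorithm on 2765, 1150:
2765 = 2×1150 + 465
1150 = 2×465 + 220
465 = 2×220 + 25
220 = 8×25 + 20
25 = 1×20 + 5
20 = 4×5 + 0
The gcd is 5, not 1, hence no inverse exists.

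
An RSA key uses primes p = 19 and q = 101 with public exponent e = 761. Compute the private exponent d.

641

φ(n) = (p−1)(q−1) = 18·100 = 1800.
Need d with 761·d ≡ 1 (mod 1800). Apply the extended Euclidean algorithm:
1800 = 2·761 + 278
761 = 2·278 + 205
278 = 1·205 + 73
205 = 2·73 + 59
73 = 1·59 + 14
59 = 4·14 + 3
14 = 4·3 + 2
3 = 1·2 + 1
2 = 2·1 + 0
Back-substitute:
1 = 3 − 2
1 = −14 + 5·3
1 = 5·59 − 21·14
1 = −21·73 + 26·59
1 = 26·205 − 73·73
1 = −73·278 + 99·205
1 = 99·761 − 271·278
1 = −271·1800 + 641·761
So 761·641 ≡ 1 (mod 1800), hence d = 641.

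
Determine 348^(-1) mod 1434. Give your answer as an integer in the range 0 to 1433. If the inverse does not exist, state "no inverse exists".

Euclidean algorithm on 1434, 348:
1434 = 4×348 + 42
348 = 8×42 + 12
42 = 3×12 + 6
12 = 2×6 + 0
Since gcd = 6 > 1, 348 is not a unit mod 1434.

no inverse exists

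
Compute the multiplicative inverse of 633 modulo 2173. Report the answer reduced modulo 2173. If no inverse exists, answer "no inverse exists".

Apply the Euclidean algorithm to 2173 and 633:
2173 = 3*633 + 274
633 = 2*274 + 85
274 = 3*85 + 19
85 = 4*19 + 9
19 = 2*9 + 1
9 = 9*1 + 0
gcd = 1, so the inverse exists. Back-substitute:
1 = 19 − 2·9
1 = −2·85 + 9·19
1 = 9·274 − 29·85
1 = −29·633 + 67·274
1 = 67·2173 − 230·633
So 633·(-230) ≡ 1 (mod 2173), and -230 ≡ 1943 (mod 2173).

1943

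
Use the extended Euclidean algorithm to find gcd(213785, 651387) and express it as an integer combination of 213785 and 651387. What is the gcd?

11

Euclidean algorithm:
651387 = 3×213785 + 10032
213785 = 21×10032 + 3113
10032 = 3×3113 + 693
3113 = 4×693 + 341
693 = 2×341 + 11
341 = 31×11 + 0
gcd(213785, 651387) = 11.
Back-substituting:
11 = 693 − 2·341
11 = −2·3113 + 9·693
11 = 9·10032 − 29·3113
11 = −29·213785 + 618·10032
11 = 618·651387 − 1883·213785
So 11 = (618)·651387 + (-1883)·213785.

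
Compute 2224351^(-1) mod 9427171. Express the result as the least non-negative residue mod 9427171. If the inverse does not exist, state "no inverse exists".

1560883

Apply the Euclidean algorithm to 9427171 and 2224351:
9427171 = 4*2224351 + 529767
2224351 = 4*529767 + 105283
529767 = 5*105283 + 3352
105283 = 31*3352 + 1371
3352 = 2*1371 + 610
1371 = 2*610 + 151
610 = 4*151 + 6
151 = 25*6 + 1
6 = 6*1 + 0
gcd = 1, so the inverse exists. Back-substitute:
1 = 151 − 25·6
1 = −25·610 + 101·151
1 = 101·1371 − 227·610
1 = −227·3352 + 555·1371
1 = 555·105283 − 17432·3352
1 = −17432·529767 + 87715·105283
1 = 87715·2224351 − 368292·529767
1 = −368292·9427171 + 1560883·2224351
So 2224351·1560883 ≡ 1 (mod 9427171).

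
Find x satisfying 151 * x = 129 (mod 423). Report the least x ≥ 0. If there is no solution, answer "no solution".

309

First find gcd(151, 423):
423 = 2×151 + 121
151 = 1×121 + 30
121 = 4×30 + 1
30 = 30×1 + 0
gcd = 1, so a unique solution mod 423 exists.
Back-substitute for the Bézout coefficients:
1 = 121 − 4·30
1 = −4·151 + 5·121
1 = 5·423 − 14·151
So 151·(-14) ≡ 1 (mod 423), giving 151⁻¹ ≡ 409.
x ≡ 151⁻¹·129 ≡ 409·129 ≡ 309 (mod 423).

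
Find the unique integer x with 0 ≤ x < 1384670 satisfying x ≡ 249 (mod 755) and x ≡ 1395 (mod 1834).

Write x = 249 + 755·k. Then 755·k ≡ 1395 − 249 ≡ 1146 (mod 1834).
Need 755⁻¹ mod 1834. Extended Euclid on (1834, 755):
1834 = 2*755 + 324
755 = 2*324 + 107
324 = 3*107 + 3
107 = 35*3 + 2
3 = 1*2 + 1
2 = 2*1 + 0
Back-substitute:
1 = 3 − 2
1 = −107 + 36·3
1 = 36·324 − 109·107
1 = −109·755 + 254·324
1 = 254·1834 − 617·755
755⁻¹ ≡ 1217 (mod 1834), so k ≡ 1217·1146 ≡ 842 (mod 1834).
x = 249 + 755·842 = 635959.

635959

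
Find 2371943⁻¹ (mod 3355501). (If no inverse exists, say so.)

gcd(3355501, 2371943) by repeated division:
3355501 = 1×2371943 + 983558
2371943 = 2×983558 + 404827
983558 = 2×404827 + 173904
404827 = 2×173904 + 57019
173904 = 3×57019 + 2847
57019 = 20×2847 + 79
2847 = 36×79 + 3
79 = 26×3 + 1
3 = 3×1 + 0
gcd = 1, so the inverse exists. Back-substitute:
1 = 79 − 26·3
1 = −26·2847 + 937·79
1 = 937·57019 − 18766·2847
1 = −18766·173904 + 57235·57019
1 = 57235·404827 − 133236·173904
1 = −133236·983558 + 323707·404827
1 = 323707·2371943 − 780650·983558
1 = −780650·3355501 + 1104357·2371943
So 2371943·1104357 ≡ 1 (mod 3355501).

1104357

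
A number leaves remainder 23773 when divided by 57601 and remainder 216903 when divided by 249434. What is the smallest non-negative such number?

873485337

Write x = 23773 + 57601·k. Then 57601·k ≡ 216903 − 23773 ≡ 193130 (mod 249434).
Need 57601⁻¹ mod 249434. Extended Euclid on (249434, 57601):
249434 = 4·57601 + 19030
57601 = 3·19030 + 511
19030 = 37·511 + 123
511 = 4·123 + 19
123 = 6·19 + 9
19 = 2·9 + 1
9 = 9·1 + 0
Back-substitute:
1 = 19 − 2·9
1 = −2·123 + 13·19
1 = 13·511 − 54·123
1 = −54·19030 + 2011·511
1 = 2011·57601 − 6087·19030
1 = −6087·249434 + 26359·57601
57601⁻¹ ≡ 26359 (mod 249434), so k ≡ 26359·193130 ≡ 15164 (mod 249434).
x = 23773 + 57601·15164 = 873485337.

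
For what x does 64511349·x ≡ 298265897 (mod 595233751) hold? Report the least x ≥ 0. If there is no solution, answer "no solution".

gcd(64511349, 595233751):
595233751 = 9×64511349 + 14631610
64511349 = 4×14631610 + 5984909
14631610 = 2×5984909 + 2661792
5984909 = 2×2661792 + 661325
2661792 = 4×661325 + 16492
661325 = 40×16492 + 1645
16492 = 10×1645 + 42
1645 = 39×42 + 7
42 = 6×7 + 0
gcd = 7, but 7 ∤ 298265897, so the congruence has no solution.

no solution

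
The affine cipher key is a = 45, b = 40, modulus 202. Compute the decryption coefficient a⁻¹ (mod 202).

gcd(202, 45) by repeated division:
202 = 4×45 + 22
45 = 2×22 + 1
22 = 22×1 + 0
The gcd is 1. Working backward:
1 = 45 − 2·22
1 = −2·202 + 9·45
So 45·9 ≡ 1 (mod 202).

9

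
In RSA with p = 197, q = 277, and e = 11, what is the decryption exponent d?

29507

φ(n) = (p−1)(q−1) = 196·276 = 54096.
Need d with 11·d ≡ 1 (mod 54096). Apply the extended Euclidean algorithm:
54096 = 4917*11 + 9
11 = 1*9 + 2
9 = 4*2 + 1
2 = 2*1 + 0
Back-substitute:
1 = 9 − 4·2
1 = −4·11 + 5·9
1 = 5·54096 − 24589·11
So 11·(-24589) ≡ 1 (mod 54096), hence d ≡ -24589 ≡ 29507 (mod 54096).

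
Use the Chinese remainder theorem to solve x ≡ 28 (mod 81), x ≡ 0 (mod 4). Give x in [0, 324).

Write x = 28 + 81·k. Then 81·k ≡ 0 − 28 ≡ 0 (mod 4).
Need 81⁻¹ mod 4. Extended Euclid on (4, 1):
4 = 4*1 + 0
81⁻¹ ≡ 1 (mod 4), so k ≡ 1·0 ≡ 0 (mod 4).
x = 28 + 81·0 = 28.

28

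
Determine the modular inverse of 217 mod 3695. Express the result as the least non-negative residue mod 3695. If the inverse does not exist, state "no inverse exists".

gcd(3695, 217) by repeated division:
3695 = 17×217 + 6
217 = 36×6 + 1
6 = 6×1 + 0
gcd = 1, so the inverse exists. Back-substitute:
1 = 217 − 36·6
1 = −36·3695 + 613·217
So 217·613 ≡ 1 (mod 3695).

613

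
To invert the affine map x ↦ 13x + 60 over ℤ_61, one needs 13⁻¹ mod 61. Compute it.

Extended Euclidean algorithm:
61 = 4×13 + 9
13 = 1×9 + 4
9 = 2×4 + 1
4 = 4×1 + 0
The gcd is 1. Working backward:
1 = 9 − 2·4
1 = −2·13 + 3·9
1 = 3·61 − 14·13
Thus 13·(-14) ≡ 1 (mod 61); reducing, -14 mod 61 = 47.

47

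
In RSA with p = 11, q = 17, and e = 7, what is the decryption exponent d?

23

φ(n) = (p−1)(q−1) = 10·16 = 160.
Need d with 7·d ≡ 1 (mod 160). Apply the extended Euclidean algorithm:
160 = 22*7 + 6
7 = 1*6 + 1
6 = 6*1 + 0
Back-substitute:
1 = 7 − 6
1 = −160 + 23·7
So 7·23 ≡ 1 (mod 160), hence d = 23.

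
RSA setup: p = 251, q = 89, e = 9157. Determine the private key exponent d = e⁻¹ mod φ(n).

φ(n) = (p−1)(q−1) = 250·88 = 22000.
Need d with 9157·d ≡ 1 (mod 22000). Apply the extended Euclidean algorithm:
22000 = 2*9157 + 3686
9157 = 2*3686 + 1785
3686 = 2*1785 + 116
1785 = 15*116 + 45
116 = 2*45 + 26
45 = 1*26 + 19
26 = 1*19 + 7
19 = 2*7 + 5
7 = 1*5 + 2
5 = 2*2 + 1
2 = 2*1 + 0
Back-substitute:
1 = 5 − 2·2
1 = −2·7 + 3·5
1 = 3·19 − 8·7
1 = −8·26 + 11·19
1 = 11·45 − 19·26
1 = −19·116 + 49·45
1 = 49·1785 − 754·116
1 = −754·3686 + 1557·1785
1 = 1557·9157 − 3868·3686
1 = −3868·22000 + 9293·9157
So 9157·9293 ≡ 1 (mod 22000), hence d = 9293.

9293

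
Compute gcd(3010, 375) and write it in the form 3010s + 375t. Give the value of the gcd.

5

Euclidean algorithm:
3010 = 8·375 + 10
375 = 37·10 + 5
10 = 2·5 + 0
gcd(3010, 375) = 5.
Back-substituting:
5 = 375 − 37·10
5 = −37·3010 + 297·375
So 5 = (-37)·3010 + (297)·375.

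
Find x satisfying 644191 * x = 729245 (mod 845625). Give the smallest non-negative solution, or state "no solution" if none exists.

First find gcd(644191, 845625):
845625 = 1*644191 + 201434
644191 = 3*201434 + 39889
201434 = 5*39889 + 1989
39889 = 20*1989 + 109
1989 = 18*109 + 27
109 = 4*27 + 1
27 = 27*1 + 0
gcd = 1, so a unique solution mod 845625 exists.
Back-substitute for the Bézout coefficients:
1 = 109 − 4·27
1 = −4·1989 + 73·109
1 = 73·39889 − 1464·1989
1 = −1464·201434 + 7393·39889
1 = 7393·644191 − 23643·201434
1 = −23643·845625 + 31036·644191
So 644191·(31036) ≡ 1 (mod 845625), giving 644191⁻¹ ≡ 31036.
x ≡ 644191⁻¹·729245 ≡ 31036·729245 ≡ 540320 (mod 845625).

540320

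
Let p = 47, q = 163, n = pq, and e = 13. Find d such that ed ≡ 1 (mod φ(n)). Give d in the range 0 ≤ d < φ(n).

φ(n) = (p−1)(q−1) = 46·162 = 7452.
Need d with 13·d ≡ 1 (mod 7452). Apply the extended Euclidean algorithm:
7452 = 573·13 + 3
13 = 4·3 + 1
3 = 3·1 + 0
Back-substitute:
1 = 13 − 4·3
1 = −4·7452 + 2293·13
So 13·2293 ≡ 1 (mod 7452), hence d = 2293.

2293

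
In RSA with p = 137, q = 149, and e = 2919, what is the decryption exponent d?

φ(n) = (p−1)(q−1) = 136·148 = 20128.
Need d with 2919·d ≡ 1 (mod 20128). Apply the extended Euclidean algorithm:
20128 = 6·2919 + 2614
2919 = 1·2614 + 305
2614 = 8·305 + 174
305 = 1·174 + 131
174 = 1·131 + 43
131 = 3·43 + 2
43 = 21·2 + 1
2 = 2·1 + 0
Back-substitute:
1 = 43 − 21·2
1 = −21·131 + 64·43
1 = 64·174 − 85·131
1 = −85·305 + 149·174
1 = 149·2614 − 1277·305
1 = −1277·2919 + 1426·2614
1 = 1426·20128 − 9833·2919
So 2919·(-9833) ≡ 1 (mod 20128), hence d ≡ -9833 ≡ 10295 (mod 20128).

10295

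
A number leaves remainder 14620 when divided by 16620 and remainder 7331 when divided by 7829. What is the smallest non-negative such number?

Write x = 14620 + 16620·k. Then 16620·k ≡ 7331 − 14620 ≡ 540 (mod 7829).
Need 16620⁻¹ mod 7829. Extended Euclid on (7829, 962):
7829 = 8*962 + 133
962 = 7*133 + 31
133 = 4*31 + 9
31 = 3*9 + 4
9 = 2*4 + 1
4 = 4*1 + 0
Back-substitute:
1 = 9 − 2·4
1 = −2·31 + 7·9
1 = 7·133 − 30·31
1 = −30·962 + 217·133
1 = 217·7829 − 1766·962
16620⁻¹ ≡ 6063 (mod 7829), so k ≡ 6063·540 ≡ 1498 (mod 7829).
x = 14620 + 16620·1498 = 24911380.

24911380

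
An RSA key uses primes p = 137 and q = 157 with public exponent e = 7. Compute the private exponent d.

3031

φ(n) = (p−1)(q−1) = 136·156 = 21216.
Need d with 7·d ≡ 1 (mod 21216). Apply the extended Euclidean algorithm:
21216 = 3030×7 + 6
7 = 1×6 + 1
6 = 6×1 + 0
Back-substitute:
1 = 7 − 6
1 = −21216 + 3031·7
So 7·3031 ≡ 1 (mod 21216), hence d = 3031.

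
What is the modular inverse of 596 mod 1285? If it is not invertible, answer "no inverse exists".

Run Euclid on (1285, 596):
1285 = 2·596 + 93
596 = 6·93 + 38
93 = 2·38 + 17
38 = 2·17 + 4
17 = 4·4 + 1
4 = 4·1 + 0
gcd = 1, so the inverse exists. Back-substitute:
1 = 17 − 4·4
1 = −4·38 + 9·17
1 = 9·93 − 22·38
1 = −22·596 + 141·93
1 = 141·1285 − 304·596
So 596·(-304) ≡ 1 (mod 1285), and -304 ≡ 981 (mod 1285).

981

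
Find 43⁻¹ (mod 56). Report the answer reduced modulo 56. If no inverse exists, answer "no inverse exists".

43

Extended Euclidean algorithm:
56 = 1·43 + 13
43 = 3·13 + 4
13 = 3·4 + 1
4 = 4·1 + 0
Since gcd(43, 56) = 1, back-substitute to write 1 as a combination:
1 = 13 − 3·4
1 = −3·43 + 10·13
1 = 10·56 − 13·43
Hence 43⁻¹ ≡ -13 ≡ 43 (mod 56).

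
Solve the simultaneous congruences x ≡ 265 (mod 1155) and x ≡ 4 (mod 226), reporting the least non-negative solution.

103060

Write x = 265 + 1155·k. Then 1155·k ≡ 4 − 265 ≡ 191 (mod 226).
Need 1155⁻¹ mod 226. Extended Euclid on (226, 25):
226 = 9×25 + 1
25 = 25×1 + 0
Back-substitute:
1 = 226 − 9·25
1155⁻¹ ≡ 217 (mod 226), so k ≡ 217·191 ≡ 89 (mod 226).
x = 265 + 1155·89 = 103060.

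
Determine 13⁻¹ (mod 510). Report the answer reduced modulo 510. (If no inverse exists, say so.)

Extended Euclidean algorithm:
510 = 39*13 + 3
13 = 4*3 + 1
3 = 3*1 + 0
The gcd is 1. Working backward:
1 = 13 − 4·3
1 = −4·510 + 157·13
So 13·157 ≡ 1 (mod 510).

157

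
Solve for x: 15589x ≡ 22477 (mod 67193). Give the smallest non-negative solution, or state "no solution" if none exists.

First find gcd(15589, 67193):
67193 = 4×15589 + 4837
15589 = 3×4837 + 1078
4837 = 4×1078 + 525
1078 = 2×525 + 28
525 = 18×28 + 21
28 = 1×21 + 7
21 = 3×7 + 0
gcd = 7 and 7 | 22477, so solutions exist. Divide through by 7: 2227x ≡ 3211 (mod 9599).
Now find 2227⁻¹ mod 9599:
9599 = 4×2227 + 691
2227 = 3×691 + 154
691 = 4×154 + 75
154 = 2×75 + 4
75 = 18×4 + 3
4 = 1×3 + 1
3 = 3×1 + 0
Back-substitute:
1 = 4 − 3
1 = −75 + 19·4
1 = 19·154 − 39·75
1 = −39·691 + 175·154
1 = 175·2227 − 564·691
1 = −564·9599 + 2431·2227
So 2227⁻¹ ≡ 2431 (mod 9599).
Then x ≡ 2431·3211 ≡ 1954 (mod 9599); the smallest non-negative solution is x = 1954.

1954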